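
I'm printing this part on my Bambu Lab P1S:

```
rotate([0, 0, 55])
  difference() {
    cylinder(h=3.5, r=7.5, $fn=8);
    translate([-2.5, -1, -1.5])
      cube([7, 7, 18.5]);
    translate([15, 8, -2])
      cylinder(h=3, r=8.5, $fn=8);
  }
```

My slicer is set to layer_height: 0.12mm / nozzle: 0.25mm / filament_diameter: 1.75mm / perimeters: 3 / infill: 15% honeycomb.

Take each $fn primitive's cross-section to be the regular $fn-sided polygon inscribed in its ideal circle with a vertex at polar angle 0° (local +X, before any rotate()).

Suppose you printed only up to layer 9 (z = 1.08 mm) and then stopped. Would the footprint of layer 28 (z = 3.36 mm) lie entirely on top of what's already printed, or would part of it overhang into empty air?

entirely on top

Compare the two slices. At z = 1.08: the cylinder: section is a regular 8-gon, circumradius r=7.5 (area = (8/2)·7.500²·sin(360°/8) = 159.10 mm²); the 7×7 cube at (-2.5, -1) contributes its full rectangle (area 49.00 mm²); the cylinder at (15, 8) is absent (z outside [-2, 1]); After the difference (first − rest): starting from the r=7.5 cylinder (159.10 mm²), the 7×7 cube at (-2.5, -1) partially overlaps it — only the 48.84 mm² overlap (of its 49.00 mm²) is removed, clipping the outline — area = 110.26 mm²; (rotated 55° about Z; rotation is an isometry so areas/perimeters/island counts are preserved). At z = 3.36: the r=7.5 cylinder gives a regular 8-gon of circumradius 7.5 (constant along its height) (area = (8/2)·7.500²·sin(360°/8) = 159.10 mm²); the cube at (-2.5, -1) is present — its section is the full 7×7 rectangle (area 49.00 mm²); the cylinder at (15, 8) is absent (z outside [-2, 1]); After the difference (first − rest): starting from the r=7.5 cylinder (159.10 mm²), the 7×7 cube at (-2.5, -1) partially overlaps it — only the 48.84 mm² overlap (of its 49.00 mm²) is removed, clipping the outline — area = 110.26 mm²; (whole slice rotated 55° about Z — lengths, areas and connectivity unchanged). Checking containment: the cross-section at z = 3.36 is a subset of the cross-section at z = 1.08.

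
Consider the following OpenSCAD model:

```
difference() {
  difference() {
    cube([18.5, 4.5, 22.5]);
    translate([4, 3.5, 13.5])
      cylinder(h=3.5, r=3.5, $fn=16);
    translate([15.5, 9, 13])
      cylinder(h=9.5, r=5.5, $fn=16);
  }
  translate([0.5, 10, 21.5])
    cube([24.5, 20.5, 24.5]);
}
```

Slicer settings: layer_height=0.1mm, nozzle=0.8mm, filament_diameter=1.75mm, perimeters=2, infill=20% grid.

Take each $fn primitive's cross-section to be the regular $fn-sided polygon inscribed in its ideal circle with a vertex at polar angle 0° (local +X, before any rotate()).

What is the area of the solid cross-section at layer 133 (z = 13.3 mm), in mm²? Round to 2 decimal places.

At z = 13.3 mm: the cube (footprint 18.5×4.5) is included at this height (area 83.25 mm²); the cylinder at (4, 3.5) does not reach this height (z outside [13.5, 17]); the r=5.5 cylinder at (15.5, 9) gives a regular 16-gon of circumradius 5.5 (constant along its height) (area = (16/2)·5.500²·sin(360°/16) = 92.61 mm²); Subtracting the remaining from the first: starting from the 18.5×4.5 cube (83.25 mm²), the r=5.5 cylinder at (15.5, 9) partially overlaps it — only the 3.83 mm² overlap (of its 92.61 mm²) is removed, clipping the outline — area = 79.42 mm²; the cube at (0.5, 10) is not intersected at this z (z outside [21.5, 46]); After the difference (first − rest): none of the subtracted shapes is present at this height, so the result so far is unchanged — area = 79.42 mm². Overall, the cross-section is a single solid region. Net area = 79.42 mm².

79.42 mm²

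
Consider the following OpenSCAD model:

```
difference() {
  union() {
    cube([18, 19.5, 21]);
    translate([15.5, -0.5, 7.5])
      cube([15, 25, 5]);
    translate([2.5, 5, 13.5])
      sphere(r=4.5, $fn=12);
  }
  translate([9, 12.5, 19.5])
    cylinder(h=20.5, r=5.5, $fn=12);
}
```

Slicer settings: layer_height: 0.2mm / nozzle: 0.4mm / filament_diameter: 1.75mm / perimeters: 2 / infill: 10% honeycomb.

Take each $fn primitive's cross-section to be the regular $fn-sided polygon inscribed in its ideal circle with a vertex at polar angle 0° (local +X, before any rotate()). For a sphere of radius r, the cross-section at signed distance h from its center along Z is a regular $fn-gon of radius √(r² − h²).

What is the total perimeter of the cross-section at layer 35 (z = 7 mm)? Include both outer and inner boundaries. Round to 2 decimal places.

At z = 7 mm: the cube is present — its section is the full 18×19.5 rectangle (perimeter 75.00 mm); the cube at (15.5, -0.5) does not reach this height (z outside [7.5, 12.5]); the sphere at (2.5, 5) is not intersected at this z (|z−center|=6.500 > r=4.5); Combining (union): only the 18×19.5 cube is present, so the union is just that shape — boundary = 75.00 mm; the cylinder at (9, 12.5) does not reach this height (z outside [19.5, 40]); After the difference (first − rest): none of the subtracted shapes is present at this height, so the result so far is unchanged — boundary = 75.00 mm. Overall, the cross-section is a single solid region. Total boundary length (outer) = 75.00 mm.

75.00 mm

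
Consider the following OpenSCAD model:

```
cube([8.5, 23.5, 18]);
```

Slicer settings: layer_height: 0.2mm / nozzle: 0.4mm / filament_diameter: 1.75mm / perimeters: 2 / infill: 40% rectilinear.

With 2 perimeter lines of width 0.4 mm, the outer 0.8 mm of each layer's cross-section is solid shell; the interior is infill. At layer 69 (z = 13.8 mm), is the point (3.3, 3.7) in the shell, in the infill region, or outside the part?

infill

At z = 13.8 mm: the cube is present — its section is the full 8.5×23.5 rectangle. Overall, the cross-section is a single solid region. The nearest boundary edge runs (0.00, 23.50)→(0.00, 0.00); distance from the point to it = 3.30 mm. The point is inside the cross-section and 3.30 mm from the nearest boundary — more than the 0.8 mm shell width (2 × 0.4), so it's in the infill interior.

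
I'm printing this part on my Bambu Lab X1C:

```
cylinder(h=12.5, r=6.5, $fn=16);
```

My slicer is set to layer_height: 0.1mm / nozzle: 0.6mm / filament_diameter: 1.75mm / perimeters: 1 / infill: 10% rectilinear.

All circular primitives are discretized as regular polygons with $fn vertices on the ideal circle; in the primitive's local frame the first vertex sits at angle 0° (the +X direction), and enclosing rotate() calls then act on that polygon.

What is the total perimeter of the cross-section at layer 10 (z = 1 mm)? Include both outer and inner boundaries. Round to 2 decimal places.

40.58 mm

At z = 1 mm: the r=6.5 cylinder gives a regular 16-gon of circumradius 6.5 (constant along its height) (perimeter = 2·16·6.500·sin(180°/16) = 40.58 mm). Overall, the cross-section is a single solid region. Total boundary length (outer) = 40.58 mm.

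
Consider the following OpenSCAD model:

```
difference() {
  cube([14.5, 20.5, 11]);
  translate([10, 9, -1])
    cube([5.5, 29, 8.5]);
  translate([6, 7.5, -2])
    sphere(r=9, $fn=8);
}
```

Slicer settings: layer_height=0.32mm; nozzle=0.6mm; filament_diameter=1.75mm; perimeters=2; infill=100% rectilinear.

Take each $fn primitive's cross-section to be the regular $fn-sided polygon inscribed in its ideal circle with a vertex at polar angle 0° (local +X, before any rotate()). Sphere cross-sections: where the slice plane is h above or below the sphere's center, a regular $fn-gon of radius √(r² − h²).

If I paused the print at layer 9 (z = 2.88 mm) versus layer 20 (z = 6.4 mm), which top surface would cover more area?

Layer 9 (z = 2.88): the cube is present — its section is the full 14.5×20.5 rectangle (area 297.25 mm²); the 5.5×29 cube at (10, 9) contributes its full rectangle (area 159.50 mm²); the r=9 sphere at (6, 7.5) contributes a regular 8-gon of circumradius √(9²−4.88²) = 7.562 (area = (8/2)·7.562²·sin(360°/8) = 161.75 mm²); Taking the first minus the rest: starting from the 14.5×20.5 cube (297.25 mm²), the 5.5×29 cube at (10, 9) partially overlaps it — only the 51.75 mm² overlap (of its 159.50 mm²) is removed, clipping the outline; the r=9 sphere at (6, 7.5) partially overlaps it — only the 147.22 mm² overlap (of its 161.75 mm²) is removed, clipping the outline — area = 98.28 mm². So its area = 98.28 mm². Layer 20 (z = 6.4): the cube (footprint 14.5×20.5) is included at this height (area 297.25 mm²); the 5.5×29 cube at (10, 9) contributes its full rectangle (area 159.50 mm²); the r=9 sphere at (6, 7.5) slices to a regular 8-gon of circumradius 3.231 (√(r²−h²) with h=8.4 from center) (area = (8/2)·3.231²·sin(360°/8) = 29.53 mm²); Subtracting the remaining from the first: starting from the 14.5×20.5 cube (297.25 mm²), the 5.5×29 cube at (10, 9) partially overlaps it — only the 51.75 mm² overlap (of its 159.50 mm²) is removed, clipping the outline; the r=9 sphere at (6, 7.5) lies wholly inside it (removes its full 29.53 mm² and its 19.78 mm outline becomes a hole wall) — area = 215.97 mm². So its area = 215.97 mm². Layer 20 is larger (215.97 vs 98.28 mm²).

layer 20 (z = 6.4 mm)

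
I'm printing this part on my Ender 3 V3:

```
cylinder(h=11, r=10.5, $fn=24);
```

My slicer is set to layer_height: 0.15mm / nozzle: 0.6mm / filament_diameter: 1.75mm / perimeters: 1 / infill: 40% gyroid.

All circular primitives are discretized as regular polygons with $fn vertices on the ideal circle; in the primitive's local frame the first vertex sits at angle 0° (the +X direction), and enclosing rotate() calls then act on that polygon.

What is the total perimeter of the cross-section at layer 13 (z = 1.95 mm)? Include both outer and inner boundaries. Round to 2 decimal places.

At z = 1.95 mm: the cylinder: section is a regular 24-gon, circumradius r=10.5 (perimeter = 2·24·10.500·sin(180°/24) = 65.79 mm). Overall, the cross-section is a single solid region. Total boundary length (outer) = 65.79 mm.

65.79 mm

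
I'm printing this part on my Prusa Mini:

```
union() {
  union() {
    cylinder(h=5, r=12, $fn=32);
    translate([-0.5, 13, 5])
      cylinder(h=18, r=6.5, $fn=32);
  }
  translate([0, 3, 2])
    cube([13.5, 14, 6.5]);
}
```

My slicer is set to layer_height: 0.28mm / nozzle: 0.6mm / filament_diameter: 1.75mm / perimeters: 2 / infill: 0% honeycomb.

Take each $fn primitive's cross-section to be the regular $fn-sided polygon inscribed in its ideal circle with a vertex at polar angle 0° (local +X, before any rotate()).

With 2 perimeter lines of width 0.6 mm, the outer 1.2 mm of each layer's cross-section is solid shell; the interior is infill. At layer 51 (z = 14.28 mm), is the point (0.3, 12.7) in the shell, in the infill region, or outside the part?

infill

At z = 14.28 mm: the cylinder is not intersected at this z (z outside [0, 5]); the r=6.5 cylinder at (-0.5, 13) gives a regular 32-gon of circumradius 6.5 (constant along its height); Merging all regions: only the r=6.5 cylinder at (-0.5, 13) is present, so the union is just that shape — 1 connected region; the cube at (0, 3) is not intersected at this z (z outside [2, 8.5]); Taking the union: only the result so far is present, so the union is just that shape — 1 connected region. Overall, the cross-section is a single solid region. The nearest boundary edge runs (5.51, 10.51)→(5.88, 11.73); distance from the point to it = 5.62 mm. The point is inside the cross-section and 5.62 mm from the nearest boundary — more than the 1.2 mm shell width (2 × 0.6), so it's in the infill interior.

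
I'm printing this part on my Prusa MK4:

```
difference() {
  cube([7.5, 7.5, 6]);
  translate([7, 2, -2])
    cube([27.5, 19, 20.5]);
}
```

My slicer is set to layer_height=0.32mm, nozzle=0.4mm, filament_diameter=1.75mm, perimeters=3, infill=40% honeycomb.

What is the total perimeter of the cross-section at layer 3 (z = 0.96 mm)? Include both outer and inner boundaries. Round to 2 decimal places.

At z = 0.96 mm: the cube (footprint 7.5×7.5) is included at this height (perimeter 30.00 mm); the cube at (7, 2) is present — its section is the full 27.5×19 rectangle (perimeter 93.00 mm); After the difference (first − rest): starting from the 7.5×7.5 cube, the 27.5×19 cube at (7, 2) partially overlaps it — only the 2.75 mm² overlap (of its 522.50 mm²) is removed, clipping the outline — boundary = 30.00 mm. Overall, the cross-section is a single solid region. Total boundary length (outer) = 30.00 mm.

30.00 mm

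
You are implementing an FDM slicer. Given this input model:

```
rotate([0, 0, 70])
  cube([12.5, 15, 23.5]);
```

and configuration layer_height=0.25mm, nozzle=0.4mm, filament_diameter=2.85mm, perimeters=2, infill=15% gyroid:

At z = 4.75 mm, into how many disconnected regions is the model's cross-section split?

At z = 4.75 mm: the cube (footprint 12.5×15) is included at this height; (rotated 70° about Z; rotation is an isometry so areas/perimeters/island counts are preserved). The result has 1 disconnected region.

1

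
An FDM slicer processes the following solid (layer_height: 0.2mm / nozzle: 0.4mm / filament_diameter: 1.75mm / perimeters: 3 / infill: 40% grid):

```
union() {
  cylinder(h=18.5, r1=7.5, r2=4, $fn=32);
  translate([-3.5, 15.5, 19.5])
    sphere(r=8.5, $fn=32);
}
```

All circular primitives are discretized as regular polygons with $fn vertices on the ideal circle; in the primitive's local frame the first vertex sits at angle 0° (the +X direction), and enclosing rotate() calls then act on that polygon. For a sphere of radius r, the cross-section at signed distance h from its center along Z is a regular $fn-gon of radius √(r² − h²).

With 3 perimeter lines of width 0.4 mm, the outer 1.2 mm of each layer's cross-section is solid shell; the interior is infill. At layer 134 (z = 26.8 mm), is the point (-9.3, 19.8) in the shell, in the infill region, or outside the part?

outside

At z = 26.8 mm: the cone is not intersected at this z (z outside [0, 18.5]); the sphere at (-3.5, 15.5): section is a regular 32-gon, circumradius = √(r²−h²) = √(8.5²−7.3²) = 4.354; Combining (union): only the r=8.5 sphere at (-3.5, 15.5) is present, so the union is just that shape — 1 connected region. Overall, the cross-section is a single solid region. The nearest boundary edge runs (-6.58, 18.58)→(-7.12, 17.92); distance from the point to it = 2.88 mm. The point is not inside any of the regions above, so it lies outside the cross-section (2.88 mm from the nearest boundary).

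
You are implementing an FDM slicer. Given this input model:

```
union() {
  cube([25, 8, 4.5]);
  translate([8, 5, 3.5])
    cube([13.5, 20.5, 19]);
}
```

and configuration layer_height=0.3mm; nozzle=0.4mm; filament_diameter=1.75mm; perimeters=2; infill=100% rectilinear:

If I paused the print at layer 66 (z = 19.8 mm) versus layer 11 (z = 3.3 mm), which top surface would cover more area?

layer 66 (z = 19.8 mm)

Layer 66 (z = 19.8): the cube is absent (z outside [0, 4.5]); the cube at (8, 5) (footprint 13.5×20.5) is included at this height (area 276.75 mm²); Combining (union): only the 13.5×20.5 cube at (8, 5) is present, so the union is just that shape — area = 276.75 mm². So its area = 276.75 mm². Layer 11 (z = 3.3): the 25×8 cube contributes its full rectangle (area 200.00 mm²); the cube at (8, 5) is absent (z outside [3.5, 22.5]); Taking the union: only the 25×8 cube is present, so the union is just that shape — area = 200.00 mm². So its area = 200.00 mm². Layer 66 is larger (276.75 vs 200.00 mm²).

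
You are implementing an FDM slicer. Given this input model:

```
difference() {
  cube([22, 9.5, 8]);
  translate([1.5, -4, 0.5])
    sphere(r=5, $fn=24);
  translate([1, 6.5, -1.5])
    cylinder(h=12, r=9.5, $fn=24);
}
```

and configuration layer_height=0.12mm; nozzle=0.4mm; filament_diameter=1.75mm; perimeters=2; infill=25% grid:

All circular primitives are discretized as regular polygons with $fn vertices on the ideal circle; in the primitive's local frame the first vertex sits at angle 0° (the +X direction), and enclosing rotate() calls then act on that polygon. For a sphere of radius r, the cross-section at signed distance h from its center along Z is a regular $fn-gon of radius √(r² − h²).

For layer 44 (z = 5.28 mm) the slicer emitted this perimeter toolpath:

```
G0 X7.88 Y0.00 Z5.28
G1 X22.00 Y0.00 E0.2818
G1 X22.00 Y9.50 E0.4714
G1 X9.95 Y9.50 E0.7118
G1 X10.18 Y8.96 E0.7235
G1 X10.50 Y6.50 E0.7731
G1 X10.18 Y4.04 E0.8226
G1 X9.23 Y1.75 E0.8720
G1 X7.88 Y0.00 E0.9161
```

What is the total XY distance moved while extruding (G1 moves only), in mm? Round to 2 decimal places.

Sum the Euclidean lengths of each G1 segment: total = 45.91 mm.

45.91 mm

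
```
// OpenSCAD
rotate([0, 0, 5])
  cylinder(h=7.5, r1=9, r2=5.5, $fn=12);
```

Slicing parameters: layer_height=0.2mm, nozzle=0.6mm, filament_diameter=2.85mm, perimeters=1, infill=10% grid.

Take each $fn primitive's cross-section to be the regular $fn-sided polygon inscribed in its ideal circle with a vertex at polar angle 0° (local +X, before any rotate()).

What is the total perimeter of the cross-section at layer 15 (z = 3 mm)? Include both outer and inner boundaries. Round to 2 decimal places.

47.21 mm

At z = 3 mm: the cone contributes a regular 12-gon of circumradius 7.600 (interpolated between r1=9 and r2=5.5 at t=0.400) (perimeter = 2·12·7.600·sin(180°/12) = 47.21 mm); (whole slice rotated 5° about Z — lengths, areas and connectivity unchanged). Overall, the cross-section is a single solid region. Total boundary length (outer) = 47.21 mm.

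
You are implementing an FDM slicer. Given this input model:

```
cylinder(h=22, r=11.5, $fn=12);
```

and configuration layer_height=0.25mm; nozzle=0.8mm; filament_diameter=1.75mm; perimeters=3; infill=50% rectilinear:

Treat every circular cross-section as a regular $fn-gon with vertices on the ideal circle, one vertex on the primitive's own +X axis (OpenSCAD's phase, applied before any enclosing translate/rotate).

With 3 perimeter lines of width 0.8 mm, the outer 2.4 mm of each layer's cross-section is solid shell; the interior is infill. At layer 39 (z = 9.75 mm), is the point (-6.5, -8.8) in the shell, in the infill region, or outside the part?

At z = 9.75 mm: the r=11.5 cylinder contributes a regular 12-gon of circumradius 11.5. Overall, the cross-section is a single solid region. The nearest boundary edge runs (-9.96, -5.75)→(-5.75, -9.96); distance from the point to it = 0.29 mm. The point is inside the cross-section, 0.29 mm from the nearest boundary — within the 2.4 mm shell band (3 × 0.8).

shell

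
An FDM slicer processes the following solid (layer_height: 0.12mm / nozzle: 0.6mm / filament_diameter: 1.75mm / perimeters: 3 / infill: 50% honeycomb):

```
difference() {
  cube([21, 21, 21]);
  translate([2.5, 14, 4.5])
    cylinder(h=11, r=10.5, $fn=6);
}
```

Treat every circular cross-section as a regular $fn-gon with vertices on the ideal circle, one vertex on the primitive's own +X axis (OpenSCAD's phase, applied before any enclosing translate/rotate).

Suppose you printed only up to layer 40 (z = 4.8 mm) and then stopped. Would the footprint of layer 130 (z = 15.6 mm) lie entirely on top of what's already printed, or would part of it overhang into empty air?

part overhangs

Compare the two slices. At z = 4.8: the 21×21 cube contributes its full rectangle (area 441.00 mm²); the cylinder at (2.5, 14): section is a regular 6-gon, circumradius r=10.5 (area = (6/2)·10.500²·sin(360°/6) = 286.44 mm²); Subtracting the remaining from the first: starting from the 21×21 cube (441.00 mm²), the r=10.5 cylinder at (2.5, 14) partially overlaps it — only the 171.20 mm² overlap (of its 286.44 mm²) is removed, clipping the outline — area = 269.80 mm². At z = 15.6: the 21×21 cube contributes its full rectangle (area 441.00 mm²); the cylinder at (2.5, 14) does not reach this height (z outside [4.5, 15.5]); After the difference (first − rest): none of the subtracted shapes is present at this height, so the 21×21 cube is unchanged — area = 441.00 mm². Checking containment: at z = 15.6 the cross-section extends beyond the z = 4.8 cross-section by about 171.20 mm².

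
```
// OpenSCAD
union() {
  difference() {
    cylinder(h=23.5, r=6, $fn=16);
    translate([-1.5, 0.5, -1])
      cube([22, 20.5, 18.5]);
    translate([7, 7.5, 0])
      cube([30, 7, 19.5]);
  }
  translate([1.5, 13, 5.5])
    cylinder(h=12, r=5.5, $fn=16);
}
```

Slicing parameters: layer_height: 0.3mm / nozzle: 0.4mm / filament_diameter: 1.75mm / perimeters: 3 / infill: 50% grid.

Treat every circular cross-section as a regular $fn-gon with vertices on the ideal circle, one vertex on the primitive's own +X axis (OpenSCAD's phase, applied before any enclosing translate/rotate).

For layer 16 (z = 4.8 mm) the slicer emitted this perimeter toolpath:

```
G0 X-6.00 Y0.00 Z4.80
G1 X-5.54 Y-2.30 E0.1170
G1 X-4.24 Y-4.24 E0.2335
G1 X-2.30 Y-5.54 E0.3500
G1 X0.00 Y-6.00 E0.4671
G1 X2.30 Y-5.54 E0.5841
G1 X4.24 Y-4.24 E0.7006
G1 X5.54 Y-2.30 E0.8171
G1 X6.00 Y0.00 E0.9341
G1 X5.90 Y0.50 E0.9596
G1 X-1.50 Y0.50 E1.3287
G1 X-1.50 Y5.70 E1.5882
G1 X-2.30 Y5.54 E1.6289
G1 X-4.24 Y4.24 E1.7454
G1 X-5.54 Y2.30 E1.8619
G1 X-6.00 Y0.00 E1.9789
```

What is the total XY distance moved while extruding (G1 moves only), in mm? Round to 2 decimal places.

Sum the Euclidean lengths of each G1 segment: total = 39.67 mm.

39.67 mm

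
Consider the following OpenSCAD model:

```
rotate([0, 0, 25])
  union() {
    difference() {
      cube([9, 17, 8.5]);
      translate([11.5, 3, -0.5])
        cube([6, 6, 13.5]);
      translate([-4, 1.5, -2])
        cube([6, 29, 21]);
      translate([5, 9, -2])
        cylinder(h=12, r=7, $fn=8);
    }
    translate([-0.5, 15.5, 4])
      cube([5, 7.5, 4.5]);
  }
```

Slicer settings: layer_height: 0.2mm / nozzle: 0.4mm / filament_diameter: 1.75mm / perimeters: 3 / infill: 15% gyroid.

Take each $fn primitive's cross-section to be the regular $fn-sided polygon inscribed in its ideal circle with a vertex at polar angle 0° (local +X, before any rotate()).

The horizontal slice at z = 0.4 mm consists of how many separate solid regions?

At z = 0.4 mm: the cube is present — its section is the full 9×17 rectangle; the 6×6 cube at (11.5, 3) contributes its full rectangle; the cube at (-4, 1.5) (footprint 6×29) is included at this height; the r=7 cylinder at (5, 9) gives a regular 8-gon of circumradius 7 (constant along its height); Subtracting the remaining from the first: starting from the 9×17 cube, the 6×6 cube at (11.5, 3) misses the remaining region (no effect); the 6×29 cube at (-4, 1.5) partially overlaps it — only the 31.00 mm² overlap (of its 174.00 mm²) is removed, clipping the outline; the r=7 cylinder at (5, 9) partially overlaps it — only the 87.64 mm² overlap (of its 138.59 mm²) is removed, clipping the outline — 2 connected regions; the cube at (-0.5, 15.5) is absent (z outside [4, 8.5]); Merging all regions: only that combined region is present, so the union is just that shape — 2 connected regions; (rotated 25° about Z; rotation is an isometry so areas/perimeters/island counts are preserved). The result has 2 disconnected regions.

2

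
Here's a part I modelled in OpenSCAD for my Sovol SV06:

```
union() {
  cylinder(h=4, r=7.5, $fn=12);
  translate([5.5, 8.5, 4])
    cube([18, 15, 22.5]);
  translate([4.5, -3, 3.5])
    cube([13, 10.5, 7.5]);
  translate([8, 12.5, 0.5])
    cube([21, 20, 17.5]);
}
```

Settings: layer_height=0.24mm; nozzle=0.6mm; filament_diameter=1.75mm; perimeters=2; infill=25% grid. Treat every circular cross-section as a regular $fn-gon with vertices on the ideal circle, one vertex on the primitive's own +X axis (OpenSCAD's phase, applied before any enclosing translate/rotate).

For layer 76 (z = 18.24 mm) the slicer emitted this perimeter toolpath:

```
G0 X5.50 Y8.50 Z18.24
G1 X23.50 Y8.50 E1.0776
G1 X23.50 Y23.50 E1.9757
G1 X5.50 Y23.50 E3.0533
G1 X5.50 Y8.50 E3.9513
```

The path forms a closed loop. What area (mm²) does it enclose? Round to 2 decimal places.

Apply the shoelace formula to the sequence of (X, Y) vertices; enclosed area = 270.00 mm².

270.00 mm²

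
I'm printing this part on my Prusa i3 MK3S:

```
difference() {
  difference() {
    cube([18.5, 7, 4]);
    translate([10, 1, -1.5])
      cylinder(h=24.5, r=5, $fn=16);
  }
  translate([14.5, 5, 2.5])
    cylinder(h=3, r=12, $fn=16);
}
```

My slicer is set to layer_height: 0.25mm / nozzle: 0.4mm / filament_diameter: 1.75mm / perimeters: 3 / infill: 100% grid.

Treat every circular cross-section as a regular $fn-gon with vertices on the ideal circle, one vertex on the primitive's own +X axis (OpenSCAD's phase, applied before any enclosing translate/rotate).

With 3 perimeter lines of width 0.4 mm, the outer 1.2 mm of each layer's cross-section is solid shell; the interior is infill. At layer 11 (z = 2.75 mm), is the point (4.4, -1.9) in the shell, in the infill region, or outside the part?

outside

At z = 2.75 mm: the cube is present — its section is the full 18.5×7 rectangle; the r=5 cylinder at (10, 1) gives a regular 16-gon of circumradius 5 (constant along its height); After the difference (first − rest): starting from the 18.5×7 cube, the r=5 cylinder at (10, 1) partially overlaps it — only the 48.07 mm² overlap (of its 76.54 mm²) is removed, clipping the outline — 1 connected region; the r=12 cylinder at (14.5, 5) gives a regular 16-gon of circumradius 12 (constant along its height); After the difference (first − rest): starting from that combined region, the r=12 cylinder at (14.5, 5) partially overlaps it — only the 61.01 mm² overlap (of its 440.85 mm²) is removed, clipping the outline — 1 connected region. Overall, the cross-section is a single solid region. The nearest boundary edge runs (3.41, 0.41)→(3.69, 0.00); distance from the point to it = 2.03 mm. The point is not inside any of the regions above, so it lies outside the cross-section (2.03 mm from the nearest boundary).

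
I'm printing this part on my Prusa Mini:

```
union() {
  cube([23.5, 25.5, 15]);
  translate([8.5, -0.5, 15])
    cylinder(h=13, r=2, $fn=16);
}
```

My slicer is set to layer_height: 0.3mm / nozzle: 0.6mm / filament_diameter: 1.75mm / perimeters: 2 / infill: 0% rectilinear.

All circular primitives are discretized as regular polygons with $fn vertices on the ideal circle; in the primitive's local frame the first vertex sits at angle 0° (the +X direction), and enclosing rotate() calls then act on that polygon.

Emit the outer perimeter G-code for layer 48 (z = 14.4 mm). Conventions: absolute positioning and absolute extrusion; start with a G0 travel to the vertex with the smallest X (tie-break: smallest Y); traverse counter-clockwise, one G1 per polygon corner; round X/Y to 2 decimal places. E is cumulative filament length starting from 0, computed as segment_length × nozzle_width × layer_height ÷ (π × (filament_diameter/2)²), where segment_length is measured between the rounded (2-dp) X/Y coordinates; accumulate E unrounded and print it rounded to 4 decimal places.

G0 X0.00 Y0.00 Z14.40
G1 X23.50 Y0.00 E1.7586
G1 X23.50 Y25.50 E3.6669
G1 X0.00 Y25.50 E5.4256
G1 X0.00 Y0.00 E7.3339

At z = 14.4 mm: the 23.5×25.5 cube contributes its full rectangle; the cylinder at (8.5, -0.5) is absent (z outside [15, 28]); Taking the union: only the 23.5×25.5 cube is present, so the union is just that shape — 1 connected region. The outline is a single polygon with 4 vertices. Extrusion per mm of travel: 0.6 × 0.3 / (π × 0.875²) = 0.074835. Accumulating E over each segment gives final E = 7.3339.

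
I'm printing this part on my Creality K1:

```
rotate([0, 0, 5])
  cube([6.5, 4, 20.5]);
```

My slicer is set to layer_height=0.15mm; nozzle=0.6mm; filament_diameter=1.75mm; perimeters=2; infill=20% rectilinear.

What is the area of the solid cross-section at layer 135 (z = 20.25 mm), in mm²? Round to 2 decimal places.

26.00 mm²

At z = 20.25 mm: the 6.5×4 cube contributes its full rectangle (area 26.00 mm²); (rotated 5° about Z; rotation is an isometry so areas/perimeters/island counts are preserved). Overall, the cross-section is a single solid region. Net area = 26.00 mm².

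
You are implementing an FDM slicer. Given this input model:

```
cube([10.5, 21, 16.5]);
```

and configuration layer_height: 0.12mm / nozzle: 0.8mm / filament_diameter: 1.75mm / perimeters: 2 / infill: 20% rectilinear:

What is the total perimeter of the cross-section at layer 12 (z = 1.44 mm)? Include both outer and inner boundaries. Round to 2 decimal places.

63.00 mm

At z = 1.44 mm: the cube (footprint 10.5×21) is included at this height (perimeter 63.00 mm). Overall, the cross-section is a single solid region. Total boundary length (outer) = 63.00 mm.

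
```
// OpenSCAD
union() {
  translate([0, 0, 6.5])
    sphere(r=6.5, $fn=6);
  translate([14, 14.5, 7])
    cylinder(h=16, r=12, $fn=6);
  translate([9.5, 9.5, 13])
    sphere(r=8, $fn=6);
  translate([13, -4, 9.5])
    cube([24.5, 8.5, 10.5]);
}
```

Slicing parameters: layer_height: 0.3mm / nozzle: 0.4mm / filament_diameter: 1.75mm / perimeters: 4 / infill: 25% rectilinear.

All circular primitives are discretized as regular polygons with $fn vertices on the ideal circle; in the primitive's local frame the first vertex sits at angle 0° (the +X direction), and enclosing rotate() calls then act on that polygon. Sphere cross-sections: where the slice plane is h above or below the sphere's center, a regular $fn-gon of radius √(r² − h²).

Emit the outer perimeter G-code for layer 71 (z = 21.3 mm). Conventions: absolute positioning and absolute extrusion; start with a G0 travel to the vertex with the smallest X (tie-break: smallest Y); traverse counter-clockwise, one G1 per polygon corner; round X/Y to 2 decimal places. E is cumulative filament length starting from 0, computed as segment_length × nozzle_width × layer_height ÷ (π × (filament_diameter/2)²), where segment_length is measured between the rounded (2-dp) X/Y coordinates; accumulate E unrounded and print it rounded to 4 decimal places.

At z = 21.3 mm: the sphere does not reach this height (|z−center|=14.800 > r=6.5); the r=12 cylinder at (14, 14.5) gives a regular 6-gon of circumradius 12 (constant along its height); the sphere at (9.5, 9.5) is not intersected at this z (|z−center|=8.300 > r=8); the cube at (13, -4) is absent (z outside [9.5, 20]); Combining (union): only the r=12 cylinder at (14, 14.5) is present, so the union is just that shape — 1 connected region. The outline is a single polygon with 6 vertices. Extrusion per mm of travel: 0.4 × 0.3 / (π × 0.875²) = 0.049890. Accumulating E over each segment gives final E = 3.5917.

G0 X2.00 Y14.50 Z21.30
G1 X8.00 Y4.11 E0.5986
G1 X20.00 Y4.11 E1.1973
G1 X26.00 Y14.50 E1.7958
G1 X20.00 Y24.89 E2.3944
G1 X8.00 Y24.89 E2.9931
G1 X2.00 Y14.50 E3.5917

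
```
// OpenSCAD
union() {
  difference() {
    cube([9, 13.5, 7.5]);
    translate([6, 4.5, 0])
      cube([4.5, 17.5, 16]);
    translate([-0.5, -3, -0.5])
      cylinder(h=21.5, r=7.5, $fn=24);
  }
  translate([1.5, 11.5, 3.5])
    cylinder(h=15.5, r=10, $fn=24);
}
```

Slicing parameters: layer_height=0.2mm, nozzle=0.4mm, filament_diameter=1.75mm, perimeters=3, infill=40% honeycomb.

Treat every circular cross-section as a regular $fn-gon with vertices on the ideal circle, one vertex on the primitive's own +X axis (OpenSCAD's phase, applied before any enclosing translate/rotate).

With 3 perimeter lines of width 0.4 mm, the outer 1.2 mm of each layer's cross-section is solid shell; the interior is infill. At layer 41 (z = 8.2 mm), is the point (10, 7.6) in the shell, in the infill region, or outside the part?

At z = 8.2 mm: the cube is not intersected at this z (z outside [0, 7.5]); the cube at (6, 4.5) (footprint 4.5×17.5) is included at this height; the cylinder at (-0.5, -3): section is a regular 24-gon, circumradius r=7.5; After the difference (first − rest): the first operand is absent here, so nothing remains; the r=10 cylinder at (1.5, 11.5) contributes a regular 24-gon of circumradius 10; Merging all regions: only the r=10 cylinder at (1.5, 11.5) is present, so the union is just that shape — 1 connected region. Overall, the cross-section is a single solid region. The nearest boundary edge runs (10.16, 6.50)→(11.16, 8.91); distance from the point to it = 0.57 mm. The point is inside the cross-section, 0.57 mm from the nearest boundary — within the 1.2 mm shell band (3 × 0.4).

shell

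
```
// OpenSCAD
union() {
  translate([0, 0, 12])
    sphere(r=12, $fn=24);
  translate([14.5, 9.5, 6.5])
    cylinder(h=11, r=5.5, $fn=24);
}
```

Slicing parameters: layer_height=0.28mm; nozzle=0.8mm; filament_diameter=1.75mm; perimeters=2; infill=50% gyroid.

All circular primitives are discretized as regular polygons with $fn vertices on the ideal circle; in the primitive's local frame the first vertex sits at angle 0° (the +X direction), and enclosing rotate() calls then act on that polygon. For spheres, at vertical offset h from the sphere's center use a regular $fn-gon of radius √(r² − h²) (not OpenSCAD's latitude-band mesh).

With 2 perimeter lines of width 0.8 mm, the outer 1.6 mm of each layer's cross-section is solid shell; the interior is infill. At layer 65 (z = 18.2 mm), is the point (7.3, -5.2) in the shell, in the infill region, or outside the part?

shell

At z = 18.2 mm: the r=12 sphere slices to a regular 24-gon of circumradius 10.274 (√(r²−h²) with h=6.2 from center); the cylinder at (14.5, 9.5) is not intersected at this z (z outside [6.5, 17.5]); Merging all regions: only the r=12 sphere is present, so the union is just that shape — 1 connected region. Overall, the cross-section is a single solid region. The nearest boundary edge runs (7.26, -7.26)→(8.90, -5.14); distance from the point to it = 1.23 mm. The point is inside the cross-section, 1.23 mm from the nearest boundary — within the 1.6 mm shell band (2 × 0.8).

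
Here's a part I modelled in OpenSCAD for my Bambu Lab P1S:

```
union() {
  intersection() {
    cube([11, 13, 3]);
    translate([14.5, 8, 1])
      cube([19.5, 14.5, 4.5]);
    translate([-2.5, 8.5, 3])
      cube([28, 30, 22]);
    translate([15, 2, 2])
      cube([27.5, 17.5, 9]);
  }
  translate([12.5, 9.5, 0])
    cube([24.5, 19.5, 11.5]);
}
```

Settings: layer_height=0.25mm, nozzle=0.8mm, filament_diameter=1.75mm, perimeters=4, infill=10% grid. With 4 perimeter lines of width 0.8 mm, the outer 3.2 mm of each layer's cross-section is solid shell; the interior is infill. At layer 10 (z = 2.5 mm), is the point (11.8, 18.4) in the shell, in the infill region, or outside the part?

outside

At z = 2.5 mm: the cube (footprint 11×13) is included at this height; the cube at (14.5, 8) (footprint 19.5×14.5) is included at this height; the cube at (-2.5, 8.5) is not intersected at this z (z outside [3, 25]); the cube at (15, 2) is present — its section is the full 27.5×17.5 rectangle; Taking the intersection: at least one operand is absent at this height, so nothing remains; the 24.5×19.5 cube at (12.5, 9.5) contributes its full rectangle; Combining (union): only the 24.5×19.5 cube at (12.5, 9.5) is present, so the union is just that shape — 1 connected region. Overall, the cross-section is a single solid region. The nearest boundary edge runs (12.50, 29.00)→(12.50, 9.50); distance from the point to it = 0.70 mm. The point is not inside any of the regions above, so it lies outside the cross-section (0.70 mm from the nearest boundary).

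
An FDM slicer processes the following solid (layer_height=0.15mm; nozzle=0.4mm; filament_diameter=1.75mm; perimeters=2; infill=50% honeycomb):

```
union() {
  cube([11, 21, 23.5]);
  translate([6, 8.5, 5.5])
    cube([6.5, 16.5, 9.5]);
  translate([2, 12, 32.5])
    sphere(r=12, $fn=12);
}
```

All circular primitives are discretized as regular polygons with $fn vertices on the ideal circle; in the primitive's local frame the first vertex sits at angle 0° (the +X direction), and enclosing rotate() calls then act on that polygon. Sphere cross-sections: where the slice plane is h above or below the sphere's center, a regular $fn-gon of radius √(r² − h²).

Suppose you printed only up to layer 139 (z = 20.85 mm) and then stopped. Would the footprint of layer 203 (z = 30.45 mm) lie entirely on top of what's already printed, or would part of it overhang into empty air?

Compare the two slices. At z = 20.85: the 11×21 cube contributes its full rectangle (area 231.00 mm²); the cube at (6, 8.5) is absent (z outside [5.5, 15]); the sphere at (2, 12): section is a regular 12-gon, circumradius = √(r²−h²) = √(12²−11.65²) = 2.877 (area = (12/2)·2.877²·sin(360°/12) = 24.83 mm²); Merging all regions: the regions partially overlap — summed areas 255.83 mm² minus the doubly-counted overlap 22.62 mm² gives 233.21 mm² — area = 233.21 mm². At z = 30.45: the cube is absent (z outside [0, 23.5]); the cube at (6, 8.5) is absent (z outside [5.5, 15]); the sphere at (2, 12): section is a regular 12-gon, circumradius = √(r²−h²) = √(12²−2.05²) = 11.824 (area = (12/2)·11.824²·sin(360°/12) = 419.39 mm²); Merging all regions: only the r=12 sphere at (2, 12) is present, so the union is just that shape — area = 419.39 mm². Checking containment: at z = 30.45 the cross-section extends beyond the z = 20.85 cross-section by about 204.71 mm².

part overhangs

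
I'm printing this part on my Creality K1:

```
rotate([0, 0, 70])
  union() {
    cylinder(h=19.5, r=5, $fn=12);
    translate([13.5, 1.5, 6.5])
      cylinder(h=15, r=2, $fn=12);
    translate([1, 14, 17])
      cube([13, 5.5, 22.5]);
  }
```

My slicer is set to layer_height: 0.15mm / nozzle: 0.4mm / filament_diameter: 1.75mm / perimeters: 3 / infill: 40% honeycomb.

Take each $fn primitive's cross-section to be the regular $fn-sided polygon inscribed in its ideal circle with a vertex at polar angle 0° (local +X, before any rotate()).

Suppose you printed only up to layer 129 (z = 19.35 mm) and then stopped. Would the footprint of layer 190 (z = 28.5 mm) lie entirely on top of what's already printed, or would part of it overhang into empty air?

entirely on top

Compare the two slices. At z = 19.35: the r=5 cylinder contributes a regular 12-gon of circumradius 5 (area = (12/2)·5.000²·sin(360°/12) = 75.00 mm²); the cylinder at (13.5, 1.5): section is a regular 12-gon, circumradius r=2 (area = (12/2)·2.000²·sin(360°/12) = 12.00 mm²); the 13×5.5 cube at (1, 14) contributes its full rectangle (area 71.50 mm²); Merging all regions: the 3 present regions are separate (no shared area or edge), so areas and boundary lengths simply add and each stays a separate island — area = 158.50 mm²; (rotated 70° about Z; rotation is an isometry so areas/perimeters/island counts are preserved). At z = 28.5: the cylinder does not reach this height (z outside [0, 19.5]); the cylinder at (13.5, 1.5) does not reach this height (z outside [6.5, 21.5]); the cube at (1, 14) is present — its section is the full 13×5.5 rectangle (area 71.50 mm²); Merging all regions: only the 13×5.5 cube at (1, 14) is present, so the union is just that shape — area = 71.50 mm²; (rotated 70° about Z; rotation is an isometry so areas/perimeters/island counts are preserved). Checking containment: the cross-section at z = 28.5 is a subset of the cross-section at z = 19.35.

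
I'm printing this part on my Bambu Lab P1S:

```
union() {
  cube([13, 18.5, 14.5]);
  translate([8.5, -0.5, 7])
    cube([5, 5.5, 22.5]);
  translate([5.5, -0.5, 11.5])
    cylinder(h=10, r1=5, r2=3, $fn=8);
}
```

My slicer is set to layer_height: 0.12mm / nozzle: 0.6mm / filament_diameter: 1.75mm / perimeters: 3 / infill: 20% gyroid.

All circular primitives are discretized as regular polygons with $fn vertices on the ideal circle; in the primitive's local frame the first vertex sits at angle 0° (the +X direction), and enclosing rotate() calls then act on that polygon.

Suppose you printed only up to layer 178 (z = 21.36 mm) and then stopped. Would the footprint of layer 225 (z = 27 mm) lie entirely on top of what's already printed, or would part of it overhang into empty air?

entirely on top

Compare the two slices. At z = 21.36: the cube is absent (z outside [0, 14.5]); the cube at (8.5, -0.5) is present — its section is the full 5×5.5 rectangle (area 27.50 mm²); the cone at (5.5, -0.5) contributes a regular 8-gon of circumradius 3.028 (interpolated between r1=5 and r2=3 at t=0.986) (area = (8/2)·3.028²·sin(360°/8) = 25.93 mm²); Combining (union): the regions partially overlap — summed areas 53.43 mm² minus the doubly-counted overlap 0.00 mm² gives 53.43 mm² — area = 53.43 mm². At z = 27: the cube is not intersected at this z (z outside [0, 14.5]); the cube at (8.5, -0.5) (footprint 5×5.5) is included at this height (area 27.50 mm²); the cone at (5.5, -0.5) is not intersected at this z (z outside [11.5, 21.5]); Taking the union: only the 5×5.5 cube at (8.5, -0.5) is present, so the union is just that shape — area = 27.50 mm². Checking containment: the cross-section at z = 27 is a subset of the cross-section at z = 21.36.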